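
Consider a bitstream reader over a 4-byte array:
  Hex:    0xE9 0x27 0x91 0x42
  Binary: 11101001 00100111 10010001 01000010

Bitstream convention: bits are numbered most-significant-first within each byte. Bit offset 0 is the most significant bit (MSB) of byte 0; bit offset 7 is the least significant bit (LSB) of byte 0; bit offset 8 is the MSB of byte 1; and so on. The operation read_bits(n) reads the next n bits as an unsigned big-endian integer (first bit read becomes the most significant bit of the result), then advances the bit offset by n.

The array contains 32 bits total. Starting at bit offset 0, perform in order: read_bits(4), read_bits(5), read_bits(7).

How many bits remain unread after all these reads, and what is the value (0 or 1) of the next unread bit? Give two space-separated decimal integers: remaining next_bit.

Answer: 16 1

Derivation:
Read 1: bits[0:4] width=4 -> value=14 (bin 1110); offset now 4 = byte 0 bit 4; 28 bits remain
Read 2: bits[4:9] width=5 -> value=18 (bin 10010); offset now 9 = byte 1 bit 1; 23 bits remain
Read 3: bits[9:16] width=7 -> value=39 (bin 0100111); offset now 16 = byte 2 bit 0; 16 bits remain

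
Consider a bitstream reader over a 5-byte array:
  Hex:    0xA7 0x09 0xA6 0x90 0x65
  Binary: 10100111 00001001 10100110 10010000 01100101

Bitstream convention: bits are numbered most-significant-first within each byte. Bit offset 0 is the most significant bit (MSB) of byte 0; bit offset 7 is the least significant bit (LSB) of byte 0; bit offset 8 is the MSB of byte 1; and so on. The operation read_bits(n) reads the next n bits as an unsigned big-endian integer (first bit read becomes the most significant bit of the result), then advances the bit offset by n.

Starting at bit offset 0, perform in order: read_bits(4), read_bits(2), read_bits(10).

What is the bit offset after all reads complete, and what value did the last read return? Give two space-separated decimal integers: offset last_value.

Answer: 16 777

Derivation:
Read 1: bits[0:4] width=4 -> value=10 (bin 1010); offset now 4 = byte 0 bit 4; 36 bits remain
Read 2: bits[4:6] width=2 -> value=1 (bin 01); offset now 6 = byte 0 bit 6; 34 bits remain
Read 3: bits[6:16] width=10 -> value=777 (bin 1100001001); offset now 16 = byte 2 bit 0; 24 bits remain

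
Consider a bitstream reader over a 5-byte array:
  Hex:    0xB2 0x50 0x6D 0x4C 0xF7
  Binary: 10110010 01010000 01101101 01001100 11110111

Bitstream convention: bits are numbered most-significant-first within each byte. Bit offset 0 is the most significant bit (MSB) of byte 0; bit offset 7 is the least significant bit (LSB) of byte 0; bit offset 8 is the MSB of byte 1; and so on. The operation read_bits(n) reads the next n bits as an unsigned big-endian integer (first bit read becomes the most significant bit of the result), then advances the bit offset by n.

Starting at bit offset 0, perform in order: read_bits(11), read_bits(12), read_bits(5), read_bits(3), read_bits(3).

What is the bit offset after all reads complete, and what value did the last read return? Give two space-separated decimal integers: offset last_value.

Read 1: bits[0:11] width=11 -> value=1426 (bin 10110010010); offset now 11 = byte 1 bit 3; 29 bits remain
Read 2: bits[11:23] width=12 -> value=2102 (bin 100000110110); offset now 23 = byte 2 bit 7; 17 bits remain
Read 3: bits[23:28] width=5 -> value=20 (bin 10100); offset now 28 = byte 3 bit 4; 12 bits remain
Read 4: bits[28:31] width=3 -> value=6 (bin 110); offset now 31 = byte 3 bit 7; 9 bits remain
Read 5: bits[31:34] width=3 -> value=3 (bin 011); offset now 34 = byte 4 bit 2; 6 bits remain

Answer: 34 3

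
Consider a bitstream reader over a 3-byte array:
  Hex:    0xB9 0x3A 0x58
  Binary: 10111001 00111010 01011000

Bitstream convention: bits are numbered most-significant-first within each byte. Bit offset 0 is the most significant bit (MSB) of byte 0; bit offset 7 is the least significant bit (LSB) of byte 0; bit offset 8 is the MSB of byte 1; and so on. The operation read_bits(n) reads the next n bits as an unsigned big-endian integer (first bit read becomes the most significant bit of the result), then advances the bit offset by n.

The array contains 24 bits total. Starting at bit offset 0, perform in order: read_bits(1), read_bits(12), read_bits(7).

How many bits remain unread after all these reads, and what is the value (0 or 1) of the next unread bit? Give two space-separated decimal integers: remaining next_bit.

Answer: 4 1

Derivation:
Read 1: bits[0:1] width=1 -> value=1 (bin 1); offset now 1 = byte 0 bit 1; 23 bits remain
Read 2: bits[1:13] width=12 -> value=1831 (bin 011100100111); offset now 13 = byte 1 bit 5; 11 bits remain
Read 3: bits[13:20] width=7 -> value=37 (bin 0100101); offset now 20 = byte 2 bit 4; 4 bits remain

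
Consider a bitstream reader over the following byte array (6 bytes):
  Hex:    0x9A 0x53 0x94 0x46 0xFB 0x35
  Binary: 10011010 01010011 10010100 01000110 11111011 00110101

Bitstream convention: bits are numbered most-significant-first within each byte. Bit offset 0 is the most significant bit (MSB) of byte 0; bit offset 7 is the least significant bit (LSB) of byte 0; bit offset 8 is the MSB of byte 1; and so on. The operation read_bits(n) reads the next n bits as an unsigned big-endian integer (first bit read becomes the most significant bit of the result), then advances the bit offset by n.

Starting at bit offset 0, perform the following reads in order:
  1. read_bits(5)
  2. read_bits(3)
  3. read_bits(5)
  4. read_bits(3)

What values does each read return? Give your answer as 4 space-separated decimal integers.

Answer: 19 2 10 3

Derivation:
Read 1: bits[0:5] width=5 -> value=19 (bin 10011); offset now 5 = byte 0 bit 5; 43 bits remain
Read 2: bits[5:8] width=3 -> value=2 (bin 010); offset now 8 = byte 1 bit 0; 40 bits remain
Read 3: bits[8:13] width=5 -> value=10 (bin 01010); offset now 13 = byte 1 bit 5; 35 bits remain
Read 4: bits[13:16] width=3 -> value=3 (bin 011); offset now 16 = byte 2 bit 0; 32 bits remain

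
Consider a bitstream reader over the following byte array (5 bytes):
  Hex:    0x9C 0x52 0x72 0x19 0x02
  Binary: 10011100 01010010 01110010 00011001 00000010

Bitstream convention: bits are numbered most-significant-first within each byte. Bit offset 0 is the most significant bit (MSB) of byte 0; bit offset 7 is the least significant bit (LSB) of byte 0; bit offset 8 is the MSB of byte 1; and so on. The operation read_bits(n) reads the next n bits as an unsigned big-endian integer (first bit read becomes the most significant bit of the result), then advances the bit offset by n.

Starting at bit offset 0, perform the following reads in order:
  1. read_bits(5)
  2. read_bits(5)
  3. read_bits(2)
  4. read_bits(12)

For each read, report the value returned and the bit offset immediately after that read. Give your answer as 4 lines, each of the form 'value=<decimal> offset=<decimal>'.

Answer: value=19 offset=5
value=17 offset=10
value=1 offset=12
value=626 offset=24

Derivation:
Read 1: bits[0:5] width=5 -> value=19 (bin 10011); offset now 5 = byte 0 bit 5; 35 bits remain
Read 2: bits[5:10] width=5 -> value=17 (bin 10001); offset now 10 = byte 1 bit 2; 30 bits remain
Read 3: bits[10:12] width=2 -> value=1 (bin 01); offset now 12 = byte 1 bit 4; 28 bits remain
Read 4: bits[12:24] width=12 -> value=626 (bin 001001110010); offset now 24 = byte 3 bit 0; 16 bits remain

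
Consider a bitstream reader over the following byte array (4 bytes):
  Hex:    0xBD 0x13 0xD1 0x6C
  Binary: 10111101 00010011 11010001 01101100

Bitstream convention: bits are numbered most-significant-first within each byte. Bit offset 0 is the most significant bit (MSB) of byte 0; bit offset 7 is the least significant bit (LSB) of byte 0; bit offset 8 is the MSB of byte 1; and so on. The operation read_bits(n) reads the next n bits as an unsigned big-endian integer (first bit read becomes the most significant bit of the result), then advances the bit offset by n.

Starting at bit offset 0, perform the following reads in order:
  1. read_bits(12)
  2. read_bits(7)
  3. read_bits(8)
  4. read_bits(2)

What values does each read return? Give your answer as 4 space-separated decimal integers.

Answer: 3025 30 139 1

Derivation:
Read 1: bits[0:12] width=12 -> value=3025 (bin 101111010001); offset now 12 = byte 1 bit 4; 20 bits remain
Read 2: bits[12:19] width=7 -> value=30 (bin 0011110); offset now 19 = byte 2 bit 3; 13 bits remain
Read 3: bits[19:27] width=8 -> value=139 (bin 10001011); offset now 27 = byte 3 bit 3; 5 bits remain
Read 4: bits[27:29] width=2 -> value=1 (bin 01); offset now 29 = byte 3 bit 5; 3 bits remain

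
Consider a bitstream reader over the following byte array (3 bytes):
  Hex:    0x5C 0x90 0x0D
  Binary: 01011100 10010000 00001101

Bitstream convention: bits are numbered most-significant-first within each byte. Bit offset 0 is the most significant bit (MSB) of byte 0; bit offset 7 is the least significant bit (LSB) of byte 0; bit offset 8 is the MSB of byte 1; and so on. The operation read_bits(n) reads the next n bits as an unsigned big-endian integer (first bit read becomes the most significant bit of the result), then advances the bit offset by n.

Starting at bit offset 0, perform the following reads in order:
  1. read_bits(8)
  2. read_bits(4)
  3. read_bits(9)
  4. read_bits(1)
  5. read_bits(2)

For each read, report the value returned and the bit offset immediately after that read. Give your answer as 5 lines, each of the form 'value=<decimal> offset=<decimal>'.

Answer: value=92 offset=8
value=9 offset=12
value=1 offset=21
value=1 offset=22
value=1 offset=24

Derivation:
Read 1: bits[0:8] width=8 -> value=92 (bin 01011100); offset now 8 = byte 1 bit 0; 16 bits remain
Read 2: bits[8:12] width=4 -> value=9 (bin 1001); offset now 12 = byte 1 bit 4; 12 bits remain
Read 3: bits[12:21] width=9 -> value=1 (bin 000000001); offset now 21 = byte 2 bit 5; 3 bits remain
Read 4: bits[21:22] width=1 -> value=1 (bin 1); offset now 22 = byte 2 bit 6; 2 bits remain
Read 5: bits[22:24] width=2 -> value=1 (bin 01); offset now 24 = byte 3 bit 0; 0 bits remain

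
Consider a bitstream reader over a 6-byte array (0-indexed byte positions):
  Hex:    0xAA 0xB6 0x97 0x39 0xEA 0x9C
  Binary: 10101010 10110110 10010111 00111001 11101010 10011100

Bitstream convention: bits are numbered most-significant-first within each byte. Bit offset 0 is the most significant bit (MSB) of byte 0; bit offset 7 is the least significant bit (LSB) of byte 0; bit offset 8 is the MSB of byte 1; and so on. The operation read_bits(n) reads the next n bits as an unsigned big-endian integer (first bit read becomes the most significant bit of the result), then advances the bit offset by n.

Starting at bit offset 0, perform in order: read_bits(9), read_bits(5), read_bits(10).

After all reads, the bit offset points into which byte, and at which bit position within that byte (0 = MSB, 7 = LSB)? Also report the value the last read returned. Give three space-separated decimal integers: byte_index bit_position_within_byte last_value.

Answer: 3 0 663

Derivation:
Read 1: bits[0:9] width=9 -> value=341 (bin 101010101); offset now 9 = byte 1 bit 1; 39 bits remain
Read 2: bits[9:14] width=5 -> value=13 (bin 01101); offset now 14 = byte 1 bit 6; 34 bits remain
Read 3: bits[14:24] width=10 -> value=663 (bin 1010010111); offset now 24 = byte 3 bit 0; 24 bits remain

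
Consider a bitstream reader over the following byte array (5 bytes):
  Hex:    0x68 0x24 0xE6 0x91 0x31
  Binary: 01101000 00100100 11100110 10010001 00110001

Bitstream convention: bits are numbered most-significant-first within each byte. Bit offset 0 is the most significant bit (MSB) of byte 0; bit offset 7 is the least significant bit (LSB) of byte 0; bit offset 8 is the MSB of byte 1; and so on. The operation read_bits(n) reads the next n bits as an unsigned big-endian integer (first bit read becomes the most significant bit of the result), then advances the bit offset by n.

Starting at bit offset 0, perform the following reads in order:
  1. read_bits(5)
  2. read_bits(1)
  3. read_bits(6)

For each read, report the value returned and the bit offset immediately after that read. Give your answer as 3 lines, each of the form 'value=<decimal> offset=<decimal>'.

Read 1: bits[0:5] width=5 -> value=13 (bin 01101); offset now 5 = byte 0 bit 5; 35 bits remain
Read 2: bits[5:6] width=1 -> value=0 (bin 0); offset now 6 = byte 0 bit 6; 34 bits remain
Read 3: bits[6:12] width=6 -> value=2 (bin 000010); offset now 12 = byte 1 bit 4; 28 bits remain

Answer: value=13 offset=5
value=0 offset=6
value=2 offset=12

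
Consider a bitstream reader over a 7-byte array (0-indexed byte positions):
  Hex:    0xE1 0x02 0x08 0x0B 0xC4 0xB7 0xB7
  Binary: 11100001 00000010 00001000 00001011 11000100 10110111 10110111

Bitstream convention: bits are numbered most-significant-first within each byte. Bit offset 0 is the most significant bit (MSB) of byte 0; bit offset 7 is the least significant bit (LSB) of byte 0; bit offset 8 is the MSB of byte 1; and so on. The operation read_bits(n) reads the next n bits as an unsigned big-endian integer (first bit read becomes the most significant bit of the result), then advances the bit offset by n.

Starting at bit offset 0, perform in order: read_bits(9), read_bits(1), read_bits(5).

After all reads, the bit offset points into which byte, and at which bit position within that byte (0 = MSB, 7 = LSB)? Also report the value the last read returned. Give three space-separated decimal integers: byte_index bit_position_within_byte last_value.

Read 1: bits[0:9] width=9 -> value=450 (bin 111000010); offset now 9 = byte 1 bit 1; 47 bits remain
Read 2: bits[9:10] width=1 -> value=0 (bin 0); offset now 10 = byte 1 bit 2; 46 bits remain
Read 3: bits[10:15] width=5 -> value=1 (bin 00001); offset now 15 = byte 1 bit 7; 41 bits remain

Answer: 1 7 1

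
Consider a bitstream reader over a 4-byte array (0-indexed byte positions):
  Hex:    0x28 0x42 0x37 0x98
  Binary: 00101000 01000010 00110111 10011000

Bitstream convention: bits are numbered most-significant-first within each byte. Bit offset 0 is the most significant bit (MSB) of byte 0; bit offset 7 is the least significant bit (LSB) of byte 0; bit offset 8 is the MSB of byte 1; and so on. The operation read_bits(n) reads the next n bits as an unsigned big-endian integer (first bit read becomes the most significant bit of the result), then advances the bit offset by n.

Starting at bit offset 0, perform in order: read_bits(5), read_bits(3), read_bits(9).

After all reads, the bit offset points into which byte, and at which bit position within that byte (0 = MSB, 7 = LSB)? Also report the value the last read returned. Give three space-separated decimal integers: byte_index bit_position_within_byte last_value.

Read 1: bits[0:5] width=5 -> value=5 (bin 00101); offset now 5 = byte 0 bit 5; 27 bits remain
Read 2: bits[5:8] width=3 -> value=0 (bin 000); offset now 8 = byte 1 bit 0; 24 bits remain
Read 3: bits[8:17] width=9 -> value=132 (bin 010000100); offset now 17 = byte 2 bit 1; 15 bits remain

Answer: 2 1 132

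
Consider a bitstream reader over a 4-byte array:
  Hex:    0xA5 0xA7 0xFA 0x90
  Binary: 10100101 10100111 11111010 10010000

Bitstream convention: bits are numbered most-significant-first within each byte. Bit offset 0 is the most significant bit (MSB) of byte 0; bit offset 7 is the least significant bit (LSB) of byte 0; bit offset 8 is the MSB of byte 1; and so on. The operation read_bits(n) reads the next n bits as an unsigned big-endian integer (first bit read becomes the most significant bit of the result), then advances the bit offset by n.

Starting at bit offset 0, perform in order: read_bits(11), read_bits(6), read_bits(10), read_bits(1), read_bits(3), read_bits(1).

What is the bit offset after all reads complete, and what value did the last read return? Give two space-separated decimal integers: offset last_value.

Answer: 32 0

Derivation:
Read 1: bits[0:11] width=11 -> value=1325 (bin 10100101101); offset now 11 = byte 1 bit 3; 21 bits remain
Read 2: bits[11:17] width=6 -> value=15 (bin 001111); offset now 17 = byte 2 bit 1; 15 bits remain
Read 3: bits[17:27] width=10 -> value=980 (bin 1111010100); offset now 27 = byte 3 bit 3; 5 bits remain
Read 4: bits[27:28] width=1 -> value=1 (bin 1); offset now 28 = byte 3 bit 4; 4 bits remain
Read 5: bits[28:31] width=3 -> value=0 (bin 000); offset now 31 = byte 3 bit 7; 1 bits remain
Read 6: bits[31:32] width=1 -> value=0 (bin 0); offset now 32 = byte 4 bit 0; 0 bits remain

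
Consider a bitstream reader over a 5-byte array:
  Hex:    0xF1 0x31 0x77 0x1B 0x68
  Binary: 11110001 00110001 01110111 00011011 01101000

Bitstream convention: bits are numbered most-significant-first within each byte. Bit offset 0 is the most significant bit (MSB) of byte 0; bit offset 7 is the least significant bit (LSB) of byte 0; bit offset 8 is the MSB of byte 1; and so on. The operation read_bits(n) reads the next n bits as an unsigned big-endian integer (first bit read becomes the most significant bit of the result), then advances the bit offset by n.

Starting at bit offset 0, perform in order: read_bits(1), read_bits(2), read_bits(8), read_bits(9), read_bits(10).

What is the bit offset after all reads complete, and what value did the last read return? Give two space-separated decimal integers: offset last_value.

Answer: 30 454

Derivation:
Read 1: bits[0:1] width=1 -> value=1 (bin 1); offset now 1 = byte 0 bit 1; 39 bits remain
Read 2: bits[1:3] width=2 -> value=3 (bin 11); offset now 3 = byte 0 bit 3; 37 bits remain
Read 3: bits[3:11] width=8 -> value=137 (bin 10001001); offset now 11 = byte 1 bit 3; 29 bits remain
Read 4: bits[11:20] width=9 -> value=279 (bin 100010111); offset now 20 = byte 2 bit 4; 20 bits remain
Read 5: bits[20:30] width=10 -> value=454 (bin 0111000110); offset now 30 = byte 3 bit 6; 10 bits remain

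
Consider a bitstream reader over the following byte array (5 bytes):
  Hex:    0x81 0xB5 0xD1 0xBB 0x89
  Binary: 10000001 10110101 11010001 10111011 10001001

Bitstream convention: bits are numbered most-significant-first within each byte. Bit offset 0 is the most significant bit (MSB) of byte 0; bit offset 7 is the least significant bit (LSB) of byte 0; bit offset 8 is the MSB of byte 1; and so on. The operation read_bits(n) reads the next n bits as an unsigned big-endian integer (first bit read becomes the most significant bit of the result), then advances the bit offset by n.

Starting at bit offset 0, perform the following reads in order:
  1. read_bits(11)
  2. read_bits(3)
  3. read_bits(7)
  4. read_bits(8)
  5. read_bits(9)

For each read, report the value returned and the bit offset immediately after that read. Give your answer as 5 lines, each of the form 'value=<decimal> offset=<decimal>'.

Read 1: bits[0:11] width=11 -> value=1037 (bin 10000001101); offset now 11 = byte 1 bit 3; 29 bits remain
Read 2: bits[11:14] width=3 -> value=5 (bin 101); offset now 14 = byte 1 bit 6; 26 bits remain
Read 3: bits[14:21] width=7 -> value=58 (bin 0111010); offset now 21 = byte 2 bit 5; 19 bits remain
Read 4: bits[21:29] width=8 -> value=55 (bin 00110111); offset now 29 = byte 3 bit 5; 11 bits remain
Read 5: bits[29:38] width=9 -> value=226 (bin 011100010); offset now 38 = byte 4 bit 6; 2 bits remain

Answer: value=1037 offset=11
value=5 offset=14
value=58 offset=21
value=55 offset=29
value=226 offset=38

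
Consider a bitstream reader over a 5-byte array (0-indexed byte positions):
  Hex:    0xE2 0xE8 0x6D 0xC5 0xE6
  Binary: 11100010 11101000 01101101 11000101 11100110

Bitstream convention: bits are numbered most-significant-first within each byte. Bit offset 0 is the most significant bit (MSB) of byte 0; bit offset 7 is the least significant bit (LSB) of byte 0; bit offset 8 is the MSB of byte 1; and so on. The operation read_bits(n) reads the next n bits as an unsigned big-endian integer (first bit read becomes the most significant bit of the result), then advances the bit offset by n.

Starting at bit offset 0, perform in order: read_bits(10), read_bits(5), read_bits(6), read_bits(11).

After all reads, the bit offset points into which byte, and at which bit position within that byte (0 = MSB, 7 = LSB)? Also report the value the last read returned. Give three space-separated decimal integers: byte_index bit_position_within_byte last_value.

Answer: 4 0 1477

Derivation:
Read 1: bits[0:10] width=10 -> value=907 (bin 1110001011); offset now 10 = byte 1 bit 2; 30 bits remain
Read 2: bits[10:15] width=5 -> value=20 (bin 10100); offset now 15 = byte 1 bit 7; 25 bits remain
Read 3: bits[15:21] width=6 -> value=13 (bin 001101); offset now 21 = byte 2 bit 5; 19 bits remain
Read 4: bits[21:32] width=11 -> value=1477 (bin 10111000101); offset now 32 = byte 4 bit 0; 8 bits remain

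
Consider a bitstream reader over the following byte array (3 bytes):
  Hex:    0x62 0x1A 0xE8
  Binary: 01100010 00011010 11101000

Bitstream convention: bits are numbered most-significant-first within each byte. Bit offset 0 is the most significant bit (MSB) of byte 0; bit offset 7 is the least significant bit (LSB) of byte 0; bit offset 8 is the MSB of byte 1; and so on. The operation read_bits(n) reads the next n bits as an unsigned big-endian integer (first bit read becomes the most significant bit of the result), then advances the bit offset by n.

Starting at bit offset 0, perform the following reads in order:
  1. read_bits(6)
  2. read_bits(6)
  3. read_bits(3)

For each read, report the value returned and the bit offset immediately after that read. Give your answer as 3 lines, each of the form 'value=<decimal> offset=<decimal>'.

Read 1: bits[0:6] width=6 -> value=24 (bin 011000); offset now 6 = byte 0 bit 6; 18 bits remain
Read 2: bits[6:12] width=6 -> value=33 (bin 100001); offset now 12 = byte 1 bit 4; 12 bits remain
Read 3: bits[12:15] width=3 -> value=5 (bin 101); offset now 15 = byte 1 bit 7; 9 bits remain

Answer: value=24 offset=6
value=33 offset=12
value=5 offset=15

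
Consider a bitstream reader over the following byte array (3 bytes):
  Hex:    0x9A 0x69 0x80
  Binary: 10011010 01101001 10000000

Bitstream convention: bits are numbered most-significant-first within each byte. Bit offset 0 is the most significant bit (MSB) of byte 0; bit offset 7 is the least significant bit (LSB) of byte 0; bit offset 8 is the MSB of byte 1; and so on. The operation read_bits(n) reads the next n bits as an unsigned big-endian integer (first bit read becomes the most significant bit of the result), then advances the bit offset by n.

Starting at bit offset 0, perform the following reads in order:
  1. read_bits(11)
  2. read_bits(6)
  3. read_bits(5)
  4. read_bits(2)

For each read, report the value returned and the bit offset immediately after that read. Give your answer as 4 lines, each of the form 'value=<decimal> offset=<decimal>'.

Answer: value=1235 offset=11
value=19 offset=17
value=0 offset=22
value=0 offset=24

Derivation:
Read 1: bits[0:11] width=11 -> value=1235 (bin 10011010011); offset now 11 = byte 1 bit 3; 13 bits remain
Read 2: bits[11:17] width=6 -> value=19 (bin 010011); offset now 17 = byte 2 bit 1; 7 bits remain
Read 3: bits[17:22] width=5 -> value=0 (bin 00000); offset now 22 = byte 2 bit 6; 2 bits remain
Read 4: bits[22:24] width=2 -> value=0 (bin 00); offset now 24 = byte 3 bit 0; 0 bits remain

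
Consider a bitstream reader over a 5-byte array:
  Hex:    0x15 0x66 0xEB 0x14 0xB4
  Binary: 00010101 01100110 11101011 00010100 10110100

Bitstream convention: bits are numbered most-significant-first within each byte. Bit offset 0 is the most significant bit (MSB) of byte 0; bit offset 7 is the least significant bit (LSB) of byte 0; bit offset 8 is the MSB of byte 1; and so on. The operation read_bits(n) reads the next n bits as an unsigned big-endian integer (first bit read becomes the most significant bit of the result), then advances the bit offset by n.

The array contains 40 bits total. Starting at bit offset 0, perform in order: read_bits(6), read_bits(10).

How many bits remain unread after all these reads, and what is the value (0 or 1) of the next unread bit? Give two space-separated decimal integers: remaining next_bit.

Read 1: bits[0:6] width=6 -> value=5 (bin 000101); offset now 6 = byte 0 bit 6; 34 bits remain
Read 2: bits[6:16] width=10 -> value=358 (bin 0101100110); offset now 16 = byte 2 bit 0; 24 bits remain

Answer: 24 1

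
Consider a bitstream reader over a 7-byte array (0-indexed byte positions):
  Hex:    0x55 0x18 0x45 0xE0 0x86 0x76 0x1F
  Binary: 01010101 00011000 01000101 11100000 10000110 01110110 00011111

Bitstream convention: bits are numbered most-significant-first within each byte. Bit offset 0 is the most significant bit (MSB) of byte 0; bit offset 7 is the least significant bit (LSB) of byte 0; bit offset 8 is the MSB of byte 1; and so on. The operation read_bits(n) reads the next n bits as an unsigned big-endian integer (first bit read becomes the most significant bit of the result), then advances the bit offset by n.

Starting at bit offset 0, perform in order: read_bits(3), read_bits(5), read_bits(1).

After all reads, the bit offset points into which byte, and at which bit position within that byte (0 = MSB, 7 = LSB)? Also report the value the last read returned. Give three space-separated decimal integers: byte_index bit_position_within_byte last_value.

Answer: 1 1 0

Derivation:
Read 1: bits[0:3] width=3 -> value=2 (bin 010); offset now 3 = byte 0 bit 3; 53 bits remain
Read 2: bits[3:8] width=5 -> value=21 (bin 10101); offset now 8 = byte 1 bit 0; 48 bits remain
Read 3: bits[8:9] width=1 -> value=0 (bin 0); offset now 9 = byte 1 bit 1; 47 bits remain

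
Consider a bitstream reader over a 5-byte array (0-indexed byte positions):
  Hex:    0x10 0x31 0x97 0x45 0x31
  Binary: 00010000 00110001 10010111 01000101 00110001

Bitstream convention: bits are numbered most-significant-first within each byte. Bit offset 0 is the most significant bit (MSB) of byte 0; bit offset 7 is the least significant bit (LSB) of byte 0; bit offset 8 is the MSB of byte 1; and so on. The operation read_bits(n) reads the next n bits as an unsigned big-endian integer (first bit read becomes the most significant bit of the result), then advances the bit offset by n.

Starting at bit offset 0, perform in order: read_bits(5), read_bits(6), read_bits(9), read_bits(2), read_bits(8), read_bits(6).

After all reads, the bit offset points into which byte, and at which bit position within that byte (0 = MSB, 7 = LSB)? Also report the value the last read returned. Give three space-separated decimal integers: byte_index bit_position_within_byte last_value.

Answer: 4 4 19

Derivation:
Read 1: bits[0:5] width=5 -> value=2 (bin 00010); offset now 5 = byte 0 bit 5; 35 bits remain
Read 2: bits[5:11] width=6 -> value=1 (bin 000001); offset now 11 = byte 1 bit 3; 29 bits remain
Read 3: bits[11:20] width=9 -> value=281 (bin 100011001); offset now 20 = byte 2 bit 4; 20 bits remain
Read 4: bits[20:22] width=2 -> value=1 (bin 01); offset now 22 = byte 2 bit 6; 18 bits remain
Read 5: bits[22:30] width=8 -> value=209 (bin 11010001); offset now 30 = byte 3 bit 6; 10 bits remain
Read 6: bits[30:36] width=6 -> value=19 (bin 010011); offset now 36 = byte 4 bit 4; 4 bits remain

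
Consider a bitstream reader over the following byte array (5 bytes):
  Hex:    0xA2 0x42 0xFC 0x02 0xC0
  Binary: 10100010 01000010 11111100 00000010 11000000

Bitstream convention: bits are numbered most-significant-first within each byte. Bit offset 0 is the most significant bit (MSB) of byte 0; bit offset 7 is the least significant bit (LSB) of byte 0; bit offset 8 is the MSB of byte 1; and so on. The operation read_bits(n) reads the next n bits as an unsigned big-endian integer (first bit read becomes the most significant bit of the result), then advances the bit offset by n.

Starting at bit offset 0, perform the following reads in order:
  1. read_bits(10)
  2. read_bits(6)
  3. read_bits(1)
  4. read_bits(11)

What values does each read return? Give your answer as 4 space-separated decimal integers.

Read 1: bits[0:10] width=10 -> value=649 (bin 1010001001); offset now 10 = byte 1 bit 2; 30 bits remain
Read 2: bits[10:16] width=6 -> value=2 (bin 000010); offset now 16 = byte 2 bit 0; 24 bits remain
Read 3: bits[16:17] width=1 -> value=1 (bin 1); offset now 17 = byte 2 bit 1; 23 bits remain
Read 4: bits[17:28] width=11 -> value=1984 (bin 11111000000); offset now 28 = byte 3 bit 4; 12 bits remain

Answer: 649 2 1 1984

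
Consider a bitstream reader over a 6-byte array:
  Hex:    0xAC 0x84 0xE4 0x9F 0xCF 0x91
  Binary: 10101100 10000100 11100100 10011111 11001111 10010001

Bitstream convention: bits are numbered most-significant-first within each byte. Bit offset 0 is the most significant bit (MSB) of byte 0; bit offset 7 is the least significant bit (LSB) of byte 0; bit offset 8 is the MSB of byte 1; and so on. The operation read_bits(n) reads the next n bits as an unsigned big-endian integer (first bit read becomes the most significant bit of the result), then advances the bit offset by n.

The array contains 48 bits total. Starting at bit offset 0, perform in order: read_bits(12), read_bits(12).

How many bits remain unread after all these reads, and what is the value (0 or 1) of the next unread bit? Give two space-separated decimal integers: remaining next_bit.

Read 1: bits[0:12] width=12 -> value=2760 (bin 101011001000); offset now 12 = byte 1 bit 4; 36 bits remain
Read 2: bits[12:24] width=12 -> value=1252 (bin 010011100100); offset now 24 = byte 3 bit 0; 24 bits remain

Answer: 24 1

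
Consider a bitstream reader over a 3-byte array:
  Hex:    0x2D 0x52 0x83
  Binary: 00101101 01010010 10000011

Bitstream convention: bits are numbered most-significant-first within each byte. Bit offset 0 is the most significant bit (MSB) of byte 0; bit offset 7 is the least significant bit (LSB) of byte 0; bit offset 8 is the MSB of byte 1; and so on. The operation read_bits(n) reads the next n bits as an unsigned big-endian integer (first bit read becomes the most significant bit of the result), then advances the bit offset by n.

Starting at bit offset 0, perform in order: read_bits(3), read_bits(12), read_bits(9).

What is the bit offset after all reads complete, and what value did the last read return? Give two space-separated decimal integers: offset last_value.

Answer: 24 131

Derivation:
Read 1: bits[0:3] width=3 -> value=1 (bin 001); offset now 3 = byte 0 bit 3; 21 bits remain
Read 2: bits[3:15] width=12 -> value=1705 (bin 011010101001); offset now 15 = byte 1 bit 7; 9 bits remain
Read 3: bits[15:24] width=9 -> value=131 (bin 010000011); offset now 24 = byte 3 bit 0; 0 bits remain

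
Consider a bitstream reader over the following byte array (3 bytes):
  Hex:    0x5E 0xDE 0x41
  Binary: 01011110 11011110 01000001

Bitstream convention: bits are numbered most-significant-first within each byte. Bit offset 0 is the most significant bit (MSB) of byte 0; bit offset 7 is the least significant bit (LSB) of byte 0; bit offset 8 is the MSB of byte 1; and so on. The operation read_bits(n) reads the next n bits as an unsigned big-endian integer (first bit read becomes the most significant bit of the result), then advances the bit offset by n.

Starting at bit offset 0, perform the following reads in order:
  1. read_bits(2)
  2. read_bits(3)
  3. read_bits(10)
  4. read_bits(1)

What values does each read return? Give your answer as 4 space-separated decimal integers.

Read 1: bits[0:2] width=2 -> value=1 (bin 01); offset now 2 = byte 0 bit 2; 22 bits remain
Read 2: bits[2:5] width=3 -> value=3 (bin 011); offset now 5 = byte 0 bit 5; 19 bits remain
Read 3: bits[5:15] width=10 -> value=879 (bin 1101101111); offset now 15 = byte 1 bit 7; 9 bits remain
Read 4: bits[15:16] width=1 -> value=0 (bin 0); offset now 16 = byte 2 bit 0; 8 bits remain

Answer: 1 3 879 0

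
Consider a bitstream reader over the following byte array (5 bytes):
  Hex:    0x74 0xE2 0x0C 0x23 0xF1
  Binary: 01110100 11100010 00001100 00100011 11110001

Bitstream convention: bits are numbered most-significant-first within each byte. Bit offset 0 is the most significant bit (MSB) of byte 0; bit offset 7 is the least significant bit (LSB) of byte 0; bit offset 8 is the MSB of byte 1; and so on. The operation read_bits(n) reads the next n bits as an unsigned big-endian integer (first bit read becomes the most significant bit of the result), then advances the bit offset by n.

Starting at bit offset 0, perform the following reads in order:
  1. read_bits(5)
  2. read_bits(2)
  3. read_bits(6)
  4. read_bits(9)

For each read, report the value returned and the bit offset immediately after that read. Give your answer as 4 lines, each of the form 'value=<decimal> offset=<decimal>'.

Read 1: bits[0:5] width=5 -> value=14 (bin 01110); offset now 5 = byte 0 bit 5; 35 bits remain
Read 2: bits[5:7] width=2 -> value=2 (bin 10); offset now 7 = byte 0 bit 7; 33 bits remain
Read 3: bits[7:13] width=6 -> value=28 (bin 011100); offset now 13 = byte 1 bit 5; 27 bits remain
Read 4: bits[13:22] width=9 -> value=131 (bin 010000011); offset now 22 = byte 2 bit 6; 18 bits remain

Answer: value=14 offset=5
value=2 offset=7
value=28 offset=13
value=131 offset=22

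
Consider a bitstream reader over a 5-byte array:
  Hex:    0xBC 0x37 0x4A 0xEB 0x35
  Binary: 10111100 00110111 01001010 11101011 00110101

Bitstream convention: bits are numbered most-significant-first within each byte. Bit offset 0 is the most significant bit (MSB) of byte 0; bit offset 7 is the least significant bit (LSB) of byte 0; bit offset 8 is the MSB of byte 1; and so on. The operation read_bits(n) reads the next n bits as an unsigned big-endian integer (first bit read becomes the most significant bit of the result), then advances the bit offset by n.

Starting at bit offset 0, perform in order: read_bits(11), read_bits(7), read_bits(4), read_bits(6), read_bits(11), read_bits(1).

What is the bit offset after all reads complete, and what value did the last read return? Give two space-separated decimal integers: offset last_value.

Read 1: bits[0:11] width=11 -> value=1505 (bin 10111100001); offset now 11 = byte 1 bit 3; 29 bits remain
Read 2: bits[11:18] width=7 -> value=93 (bin 1011101); offset now 18 = byte 2 bit 2; 22 bits remain
Read 3: bits[18:22] width=4 -> value=2 (bin 0010); offset now 22 = byte 2 bit 6; 18 bits remain
Read 4: bits[22:28] width=6 -> value=46 (bin 101110); offset now 28 = byte 3 bit 4; 12 bits remain
Read 5: bits[28:39] width=11 -> value=1434 (bin 10110011010); offset now 39 = byte 4 bit 7; 1 bits remain
Read 6: bits[39:40] width=1 -> value=1 (bin 1); offset now 40 = byte 5 bit 0; 0 bits remain

Answer: 40 1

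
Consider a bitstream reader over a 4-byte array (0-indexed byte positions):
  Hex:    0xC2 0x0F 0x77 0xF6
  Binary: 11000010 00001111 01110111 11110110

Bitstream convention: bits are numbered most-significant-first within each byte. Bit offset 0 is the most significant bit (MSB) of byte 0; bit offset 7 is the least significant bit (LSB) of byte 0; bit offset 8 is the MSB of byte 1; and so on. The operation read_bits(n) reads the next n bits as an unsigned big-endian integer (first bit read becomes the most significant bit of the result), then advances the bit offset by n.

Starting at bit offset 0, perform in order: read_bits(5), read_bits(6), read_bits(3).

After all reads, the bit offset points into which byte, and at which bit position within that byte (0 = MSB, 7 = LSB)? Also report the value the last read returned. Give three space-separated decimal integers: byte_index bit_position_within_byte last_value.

Read 1: bits[0:5] width=5 -> value=24 (bin 11000); offset now 5 = byte 0 bit 5; 27 bits remain
Read 2: bits[5:11] width=6 -> value=16 (bin 010000); offset now 11 = byte 1 bit 3; 21 bits remain
Read 3: bits[11:14] width=3 -> value=3 (bin 011); offset now 14 = byte 1 bit 6; 18 bits remain

Answer: 1 6 3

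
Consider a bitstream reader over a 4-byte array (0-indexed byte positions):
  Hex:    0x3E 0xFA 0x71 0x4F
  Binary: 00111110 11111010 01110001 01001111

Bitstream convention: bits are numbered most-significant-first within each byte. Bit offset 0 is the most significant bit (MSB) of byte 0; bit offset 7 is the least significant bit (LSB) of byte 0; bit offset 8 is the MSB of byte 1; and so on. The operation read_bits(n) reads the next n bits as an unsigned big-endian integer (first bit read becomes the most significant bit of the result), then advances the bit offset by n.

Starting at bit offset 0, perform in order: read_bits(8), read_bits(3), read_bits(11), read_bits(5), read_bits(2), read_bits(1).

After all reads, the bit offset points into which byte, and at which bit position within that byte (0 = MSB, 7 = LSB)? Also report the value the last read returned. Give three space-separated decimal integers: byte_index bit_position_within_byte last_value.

Answer: 3 6 1

Derivation:
Read 1: bits[0:8] width=8 -> value=62 (bin 00111110); offset now 8 = byte 1 bit 0; 24 bits remain
Read 2: bits[8:11] width=3 -> value=7 (bin 111); offset now 11 = byte 1 bit 3; 21 bits remain
Read 3: bits[11:22] width=11 -> value=1692 (bin 11010011100); offset now 22 = byte 2 bit 6; 10 bits remain
Read 4: bits[22:27] width=5 -> value=10 (bin 01010); offset now 27 = byte 3 bit 3; 5 bits remain
Read 5: bits[27:29] width=2 -> value=1 (bin 01); offset now 29 = byte 3 bit 5; 3 bits remain
Read 6: bits[29:30] width=1 -> value=1 (bin 1); offset now 30 = byte 3 bit 6; 2 bits remain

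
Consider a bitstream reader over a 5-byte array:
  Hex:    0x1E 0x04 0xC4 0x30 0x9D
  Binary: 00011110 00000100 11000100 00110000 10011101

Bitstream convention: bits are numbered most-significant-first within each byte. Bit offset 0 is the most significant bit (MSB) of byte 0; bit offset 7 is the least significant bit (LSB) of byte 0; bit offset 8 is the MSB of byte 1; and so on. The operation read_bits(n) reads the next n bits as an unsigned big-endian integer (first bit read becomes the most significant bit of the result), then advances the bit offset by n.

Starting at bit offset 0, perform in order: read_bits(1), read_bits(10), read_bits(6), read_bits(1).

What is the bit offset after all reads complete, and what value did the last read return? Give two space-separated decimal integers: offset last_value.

Read 1: bits[0:1] width=1 -> value=0 (bin 0); offset now 1 = byte 0 bit 1; 39 bits remain
Read 2: bits[1:11] width=10 -> value=240 (bin 0011110000); offset now 11 = byte 1 bit 3; 29 bits remain
Read 3: bits[11:17] width=6 -> value=9 (bin 001001); offset now 17 = byte 2 bit 1; 23 bits remain
Read 4: bits[17:18] width=1 -> value=1 (bin 1); offset now 18 = byte 2 bit 2; 22 bits remain

Answer: 18 1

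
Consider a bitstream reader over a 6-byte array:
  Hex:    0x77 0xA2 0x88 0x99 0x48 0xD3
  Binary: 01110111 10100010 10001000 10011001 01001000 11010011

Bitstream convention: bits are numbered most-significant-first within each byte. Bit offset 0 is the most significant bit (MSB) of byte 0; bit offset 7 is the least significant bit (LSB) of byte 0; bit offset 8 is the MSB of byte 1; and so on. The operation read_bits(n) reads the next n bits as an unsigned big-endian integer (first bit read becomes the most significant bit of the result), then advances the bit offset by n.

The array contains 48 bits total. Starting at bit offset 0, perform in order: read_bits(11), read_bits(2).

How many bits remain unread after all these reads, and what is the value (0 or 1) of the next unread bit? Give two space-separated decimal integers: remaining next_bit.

Read 1: bits[0:11] width=11 -> value=957 (bin 01110111101); offset now 11 = byte 1 bit 3; 37 bits remain
Read 2: bits[11:13] width=2 -> value=0 (bin 00); offset now 13 = byte 1 bit 5; 35 bits remain

Answer: 35 0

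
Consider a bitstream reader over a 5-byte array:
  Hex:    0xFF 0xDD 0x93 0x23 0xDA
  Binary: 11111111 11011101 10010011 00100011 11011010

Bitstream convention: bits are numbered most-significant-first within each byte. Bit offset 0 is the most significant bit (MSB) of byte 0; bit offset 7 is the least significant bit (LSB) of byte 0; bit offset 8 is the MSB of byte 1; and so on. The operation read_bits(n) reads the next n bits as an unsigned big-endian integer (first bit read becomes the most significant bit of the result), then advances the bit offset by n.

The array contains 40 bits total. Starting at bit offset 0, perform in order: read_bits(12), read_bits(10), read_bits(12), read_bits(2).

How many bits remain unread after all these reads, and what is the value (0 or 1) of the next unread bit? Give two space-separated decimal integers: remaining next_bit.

Answer: 4 1

Derivation:
Read 1: bits[0:12] width=12 -> value=4093 (bin 111111111101); offset now 12 = byte 1 bit 4; 28 bits remain
Read 2: bits[12:22] width=10 -> value=868 (bin 1101100100); offset now 22 = byte 2 bit 6; 18 bits remain
Read 3: bits[22:34] width=12 -> value=3215 (bin 110010001111); offset now 34 = byte 4 bit 2; 6 bits remain
Read 4: bits[34:36] width=2 -> value=1 (bin 01); offset now 36 = byte 4 bit 4; 4 bits remain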